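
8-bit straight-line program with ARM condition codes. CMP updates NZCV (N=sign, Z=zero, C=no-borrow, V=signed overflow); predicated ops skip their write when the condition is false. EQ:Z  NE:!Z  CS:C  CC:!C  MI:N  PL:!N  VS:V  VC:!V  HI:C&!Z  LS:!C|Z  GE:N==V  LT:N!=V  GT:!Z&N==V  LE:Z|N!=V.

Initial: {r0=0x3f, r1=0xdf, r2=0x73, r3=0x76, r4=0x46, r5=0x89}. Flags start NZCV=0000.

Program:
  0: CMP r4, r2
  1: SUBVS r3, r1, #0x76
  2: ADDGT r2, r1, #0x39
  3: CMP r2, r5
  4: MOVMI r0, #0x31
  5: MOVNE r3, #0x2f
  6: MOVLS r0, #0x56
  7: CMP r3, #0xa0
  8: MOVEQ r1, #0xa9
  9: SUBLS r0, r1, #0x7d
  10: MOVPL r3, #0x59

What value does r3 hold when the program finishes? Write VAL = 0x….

VAL = 0x2f

[0] flags=1000 → (cmp)
[1] flags=1000 VS?F → skip
[2] flags=1000 GT?F → skip
[3] flags=1001 → (cmp)
[4] flags=1001 MI?T → r0=0x31
[5] flags=1001 NE?T → r3=0x2f
[6] flags=1001 LS?T → r0=0x56
[7] flags=1001 → (cmp)
[8] flags=1001 EQ?F → skip
[9] flags=1001 LS?T → r0=0x62
[10] flags=1001 PL?F → skip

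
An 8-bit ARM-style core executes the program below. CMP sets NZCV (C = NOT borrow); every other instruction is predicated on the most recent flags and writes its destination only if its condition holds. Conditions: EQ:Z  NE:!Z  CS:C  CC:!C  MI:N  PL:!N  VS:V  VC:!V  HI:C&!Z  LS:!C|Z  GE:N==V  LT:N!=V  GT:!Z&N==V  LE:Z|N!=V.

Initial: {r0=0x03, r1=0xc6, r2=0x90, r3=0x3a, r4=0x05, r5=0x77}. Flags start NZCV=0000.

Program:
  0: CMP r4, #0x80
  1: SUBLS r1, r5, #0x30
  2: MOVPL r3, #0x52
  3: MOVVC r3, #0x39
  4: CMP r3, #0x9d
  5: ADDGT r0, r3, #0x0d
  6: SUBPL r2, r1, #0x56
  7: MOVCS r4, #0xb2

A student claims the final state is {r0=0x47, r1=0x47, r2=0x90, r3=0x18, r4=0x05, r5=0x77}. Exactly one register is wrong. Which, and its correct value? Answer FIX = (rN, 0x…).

FIX = (r3, 0x3a)

[0] flags=1001 → (cmp)
[1] flags=1001 LS?T → r1=0x47
[2] flags=1001 PL?F → skip
[3] flags=1001 VC?F → skip
[4] flags=1001 → (cmp)
[5] flags=1001 GT?T → r0=0x47
[6] flags=1001 PL?F → skip
[7] flags=1001 CS?F → skip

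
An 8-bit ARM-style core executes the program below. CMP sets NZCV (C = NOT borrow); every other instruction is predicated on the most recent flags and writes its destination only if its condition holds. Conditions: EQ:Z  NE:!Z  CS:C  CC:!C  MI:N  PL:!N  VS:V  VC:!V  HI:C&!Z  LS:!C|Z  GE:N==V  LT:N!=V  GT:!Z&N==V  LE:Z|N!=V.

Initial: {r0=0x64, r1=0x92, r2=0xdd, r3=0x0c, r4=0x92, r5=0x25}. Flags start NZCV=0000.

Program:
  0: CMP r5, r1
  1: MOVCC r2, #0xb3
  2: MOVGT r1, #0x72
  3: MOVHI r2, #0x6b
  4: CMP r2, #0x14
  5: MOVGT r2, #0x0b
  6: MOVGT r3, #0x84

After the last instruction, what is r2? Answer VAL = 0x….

VAL = 0xb3

[0] flags=1001 → (cmp)
[1] flags=1001 CC?T → r2=0xb3
[2] flags=1001 GT?T → r1=0x72
[3] flags=1001 HI?F → skip
[4] flags=1010 → (cmp)
[5] flags=1010 GT?F → skip
[6] flags=1010 GT?F → skip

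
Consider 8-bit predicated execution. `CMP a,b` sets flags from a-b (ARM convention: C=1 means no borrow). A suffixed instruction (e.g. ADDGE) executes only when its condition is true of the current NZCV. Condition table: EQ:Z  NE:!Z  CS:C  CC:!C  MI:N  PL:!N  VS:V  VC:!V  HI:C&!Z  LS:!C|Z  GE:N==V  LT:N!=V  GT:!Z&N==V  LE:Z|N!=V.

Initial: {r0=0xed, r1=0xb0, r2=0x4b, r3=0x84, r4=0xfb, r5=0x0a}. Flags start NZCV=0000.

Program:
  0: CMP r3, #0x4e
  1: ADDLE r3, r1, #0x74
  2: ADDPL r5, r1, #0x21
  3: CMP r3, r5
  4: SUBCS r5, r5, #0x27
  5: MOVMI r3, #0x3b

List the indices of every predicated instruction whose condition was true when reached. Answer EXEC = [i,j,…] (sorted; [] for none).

0: ✓ CMP  NZCV=0011
1: ✓ ADDLE  r3←0x24
2: ✓ ADDPL  r5←0xd1
3: ✓ CMP  NZCV=0000
4: · SUBCS
5: · MOVMI

EXEC = [1,2]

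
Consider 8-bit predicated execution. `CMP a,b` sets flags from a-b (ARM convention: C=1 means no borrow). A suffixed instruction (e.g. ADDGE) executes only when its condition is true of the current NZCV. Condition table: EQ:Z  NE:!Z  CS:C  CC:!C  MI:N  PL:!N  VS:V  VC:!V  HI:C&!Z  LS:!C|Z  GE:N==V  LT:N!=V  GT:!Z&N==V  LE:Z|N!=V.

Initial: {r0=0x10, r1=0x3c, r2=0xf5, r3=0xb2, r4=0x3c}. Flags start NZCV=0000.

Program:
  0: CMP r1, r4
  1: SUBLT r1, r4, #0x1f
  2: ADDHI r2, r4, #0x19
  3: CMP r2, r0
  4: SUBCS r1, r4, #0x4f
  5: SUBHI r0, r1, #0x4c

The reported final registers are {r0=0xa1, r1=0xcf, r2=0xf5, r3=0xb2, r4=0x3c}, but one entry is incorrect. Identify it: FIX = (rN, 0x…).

0: ✓ CMP  NZCV=0110
1: · SUBLT
2: · ADDHI
3: ✓ CMP  NZCV=1010
4: ✓ SUBCS  r1←0xed
5: ✓ SUBHI  r0←0xa1

FIX = (r1, 0xed)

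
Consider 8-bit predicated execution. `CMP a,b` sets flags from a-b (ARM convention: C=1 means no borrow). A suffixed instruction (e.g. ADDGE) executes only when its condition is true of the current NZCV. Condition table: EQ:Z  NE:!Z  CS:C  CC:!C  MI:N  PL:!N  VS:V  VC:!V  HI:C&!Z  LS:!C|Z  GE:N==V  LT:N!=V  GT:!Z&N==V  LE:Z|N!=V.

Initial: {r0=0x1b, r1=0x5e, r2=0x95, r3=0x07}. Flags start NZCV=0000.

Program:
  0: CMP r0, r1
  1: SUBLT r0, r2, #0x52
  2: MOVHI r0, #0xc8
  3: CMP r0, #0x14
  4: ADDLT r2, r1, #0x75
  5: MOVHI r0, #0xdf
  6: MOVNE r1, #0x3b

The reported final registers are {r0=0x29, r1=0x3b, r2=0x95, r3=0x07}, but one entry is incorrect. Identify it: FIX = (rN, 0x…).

[0] flags=1000 → (cmp)
[1] flags=1000 LT?T → r0=0x43
[2] flags=1000 HI?F → skip
[3] flags=0010 → (cmp)
[4] flags=0010 LT?F → skip
[5] flags=0010 HI?T → r0=0xdf
[6] flags=0010 NE?T → r1=0x3b

FIX = (r0, 0xdf)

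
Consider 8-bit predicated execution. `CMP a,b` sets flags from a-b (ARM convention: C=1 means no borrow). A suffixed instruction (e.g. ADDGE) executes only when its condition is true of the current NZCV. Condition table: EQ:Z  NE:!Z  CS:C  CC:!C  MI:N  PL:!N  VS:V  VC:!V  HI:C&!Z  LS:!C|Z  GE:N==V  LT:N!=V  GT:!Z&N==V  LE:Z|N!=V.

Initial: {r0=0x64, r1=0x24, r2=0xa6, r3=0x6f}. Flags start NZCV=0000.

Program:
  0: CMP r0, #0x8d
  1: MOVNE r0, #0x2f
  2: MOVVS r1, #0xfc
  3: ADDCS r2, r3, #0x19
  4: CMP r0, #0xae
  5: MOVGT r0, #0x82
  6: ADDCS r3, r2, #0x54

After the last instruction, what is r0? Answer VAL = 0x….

[0] flags=1001 → (cmp)
[1] flags=1001 NE?T → r0=0x2f
[2] flags=1001 VS?T → r1=0xfc
[3] flags=1001 CS?F → skip
[4] flags=1001 → (cmp)
[5] flags=1001 GT?T → r0=0x82
[6] flags=1001 CS?F → skip

VAL = 0x82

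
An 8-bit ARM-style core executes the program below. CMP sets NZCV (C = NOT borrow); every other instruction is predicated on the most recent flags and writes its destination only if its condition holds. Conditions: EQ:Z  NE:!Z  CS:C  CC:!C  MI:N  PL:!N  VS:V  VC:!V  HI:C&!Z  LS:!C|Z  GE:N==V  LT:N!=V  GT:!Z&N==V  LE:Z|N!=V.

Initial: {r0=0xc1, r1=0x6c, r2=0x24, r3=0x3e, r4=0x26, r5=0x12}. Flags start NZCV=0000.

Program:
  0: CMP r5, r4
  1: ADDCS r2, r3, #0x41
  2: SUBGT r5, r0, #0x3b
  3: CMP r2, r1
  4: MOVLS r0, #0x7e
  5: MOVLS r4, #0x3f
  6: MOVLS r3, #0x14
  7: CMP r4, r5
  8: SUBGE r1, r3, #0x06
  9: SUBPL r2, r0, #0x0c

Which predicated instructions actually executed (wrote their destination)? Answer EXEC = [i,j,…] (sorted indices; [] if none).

EXEC = [4,5,6,8,9]

[0] flags=1000 → (cmp)
[1] flags=1000 CS?F → skip
[2] flags=1000 GT?F → skip
[3] flags=1000 → (cmp)
[4] flags=1000 LS?T → r0=0x7e
[5] flags=1000 LS?T → r4=0x3f
[6] flags=1000 LS?T → r3=0x14
[7] flags=0010 → (cmp)
[8] flags=0010 GE?T → r1=0x0e
[9] flags=0010 PL?T → r2=0x72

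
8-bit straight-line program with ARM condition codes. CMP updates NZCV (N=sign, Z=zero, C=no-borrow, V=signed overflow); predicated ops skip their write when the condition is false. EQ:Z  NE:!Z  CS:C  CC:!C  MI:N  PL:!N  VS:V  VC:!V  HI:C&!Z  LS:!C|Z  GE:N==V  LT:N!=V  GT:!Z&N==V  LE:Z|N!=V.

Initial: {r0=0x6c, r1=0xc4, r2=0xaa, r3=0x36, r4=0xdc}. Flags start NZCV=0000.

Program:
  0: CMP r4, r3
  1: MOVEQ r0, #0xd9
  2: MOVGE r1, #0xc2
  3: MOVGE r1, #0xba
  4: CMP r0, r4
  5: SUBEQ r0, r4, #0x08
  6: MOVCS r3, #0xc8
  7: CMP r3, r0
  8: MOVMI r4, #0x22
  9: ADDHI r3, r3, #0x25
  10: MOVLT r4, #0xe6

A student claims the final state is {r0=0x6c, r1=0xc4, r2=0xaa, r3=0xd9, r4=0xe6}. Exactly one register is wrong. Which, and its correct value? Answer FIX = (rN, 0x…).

0: ✓ CMP  NZCV=1010
1: · MOVEQ
2: · MOVGE
3: · MOVGE
4: ✓ CMP  NZCV=1001
5: · SUBEQ
6: · MOVCS
7: ✓ CMP  NZCV=1000
8: ✓ MOVMI  r4←0x22
9: · ADDHI
10: ✓ MOVLT  r4←0xe6

FIX = (r3, 0x36)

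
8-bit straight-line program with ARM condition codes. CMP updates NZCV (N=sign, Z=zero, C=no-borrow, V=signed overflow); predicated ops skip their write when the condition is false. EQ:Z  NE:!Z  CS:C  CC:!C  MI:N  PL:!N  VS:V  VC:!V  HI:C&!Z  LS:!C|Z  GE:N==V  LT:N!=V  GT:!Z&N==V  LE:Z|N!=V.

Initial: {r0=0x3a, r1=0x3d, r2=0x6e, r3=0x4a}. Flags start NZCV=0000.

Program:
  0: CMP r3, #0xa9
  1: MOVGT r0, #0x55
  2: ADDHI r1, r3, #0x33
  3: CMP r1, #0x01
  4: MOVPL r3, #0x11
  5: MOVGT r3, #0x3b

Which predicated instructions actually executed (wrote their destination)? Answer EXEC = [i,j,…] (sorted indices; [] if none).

EXEC = [1,4,5]

[0] flags=1001 → (cmp)
[1] flags=1001 GT?T → r0=0x55
[2] flags=1001 HI?F → skip
[3] flags=0010 → (cmp)
[4] flags=0010 PL?T → r3=0x11
[5] flags=0010 GT?T → r3=0x3b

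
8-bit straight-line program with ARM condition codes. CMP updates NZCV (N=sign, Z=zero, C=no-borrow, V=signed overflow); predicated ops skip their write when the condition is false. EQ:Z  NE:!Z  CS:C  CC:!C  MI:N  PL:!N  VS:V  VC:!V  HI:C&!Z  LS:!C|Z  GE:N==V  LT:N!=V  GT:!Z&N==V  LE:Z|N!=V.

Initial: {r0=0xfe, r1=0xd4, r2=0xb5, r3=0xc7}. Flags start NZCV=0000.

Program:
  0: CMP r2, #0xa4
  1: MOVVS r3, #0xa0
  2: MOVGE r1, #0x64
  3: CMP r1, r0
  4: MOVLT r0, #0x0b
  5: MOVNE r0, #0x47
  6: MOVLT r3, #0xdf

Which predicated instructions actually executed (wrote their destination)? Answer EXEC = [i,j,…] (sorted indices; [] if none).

0: ✓ CMP  NZCV=0010
1: · MOVVS
2: ✓ MOVGE  r1←0x64
3: ✓ CMP  NZCV=0000
4: · MOVLT
5: ✓ MOVNE  r0←0x47
6: · MOVLT

EXEC = [2,5]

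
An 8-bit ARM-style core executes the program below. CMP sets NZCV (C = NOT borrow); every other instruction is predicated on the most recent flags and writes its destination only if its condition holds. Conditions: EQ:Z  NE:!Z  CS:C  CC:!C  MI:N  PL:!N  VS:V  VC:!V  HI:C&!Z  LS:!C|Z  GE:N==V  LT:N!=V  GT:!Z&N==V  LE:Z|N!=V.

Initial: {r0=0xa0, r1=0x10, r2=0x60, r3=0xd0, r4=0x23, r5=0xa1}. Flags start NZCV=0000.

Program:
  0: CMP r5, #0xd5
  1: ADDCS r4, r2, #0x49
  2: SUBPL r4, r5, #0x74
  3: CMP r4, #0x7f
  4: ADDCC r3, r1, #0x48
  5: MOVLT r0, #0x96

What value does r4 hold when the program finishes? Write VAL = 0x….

[0] flags=1000 → (cmp)
[1] flags=1000 CS?F → skip
[2] flags=1000 PL?F → skip
[3] flags=1000 → (cmp)
[4] flags=1000 CC?T → r3=0x58
[5] flags=1000 LT?T → r0=0x96

VAL = 0x23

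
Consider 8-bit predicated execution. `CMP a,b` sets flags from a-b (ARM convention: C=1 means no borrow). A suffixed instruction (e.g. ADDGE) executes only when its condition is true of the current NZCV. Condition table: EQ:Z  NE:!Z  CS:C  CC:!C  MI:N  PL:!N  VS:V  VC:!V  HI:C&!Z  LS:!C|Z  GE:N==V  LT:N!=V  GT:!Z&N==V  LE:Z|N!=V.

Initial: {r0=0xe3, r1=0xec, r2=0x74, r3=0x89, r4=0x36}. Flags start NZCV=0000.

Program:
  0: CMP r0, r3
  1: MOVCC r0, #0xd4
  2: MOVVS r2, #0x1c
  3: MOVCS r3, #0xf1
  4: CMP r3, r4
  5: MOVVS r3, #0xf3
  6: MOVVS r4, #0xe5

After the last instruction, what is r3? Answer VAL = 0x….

VAL = 0xf1

[0] flags=0010 → (cmp)
[1] flags=0010 CC?F → skip
[2] flags=0010 VS?F → skip
[3] flags=0010 CS?T → r3=0xf1
[4] flags=1010 → (cmp)
[5] flags=1010 VS?F → skip
[6] flags=1010 VS?F → skip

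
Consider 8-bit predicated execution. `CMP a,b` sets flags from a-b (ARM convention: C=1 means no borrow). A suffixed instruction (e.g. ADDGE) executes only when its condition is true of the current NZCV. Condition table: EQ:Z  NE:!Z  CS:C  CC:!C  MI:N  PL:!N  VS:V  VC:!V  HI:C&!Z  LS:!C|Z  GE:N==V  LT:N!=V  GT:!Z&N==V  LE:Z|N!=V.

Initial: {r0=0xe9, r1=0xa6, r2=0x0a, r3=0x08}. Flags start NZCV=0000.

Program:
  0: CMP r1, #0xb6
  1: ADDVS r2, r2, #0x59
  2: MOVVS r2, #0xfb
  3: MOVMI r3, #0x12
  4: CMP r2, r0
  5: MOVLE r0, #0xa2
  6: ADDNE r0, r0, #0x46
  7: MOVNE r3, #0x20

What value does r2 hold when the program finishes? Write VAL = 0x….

[0] flags=1000 → (cmp)
[1] flags=1000 VS?F → skip
[2] flags=1000 VS?F → skip
[3] flags=1000 MI?T → r3=0x12
[4] flags=0000 → (cmp)
[5] flags=0000 LE?F → skip
[6] flags=0000 NE?T → r0=0x2f
[7] flags=0000 NE?T → r3=0x20

VAL = 0x0a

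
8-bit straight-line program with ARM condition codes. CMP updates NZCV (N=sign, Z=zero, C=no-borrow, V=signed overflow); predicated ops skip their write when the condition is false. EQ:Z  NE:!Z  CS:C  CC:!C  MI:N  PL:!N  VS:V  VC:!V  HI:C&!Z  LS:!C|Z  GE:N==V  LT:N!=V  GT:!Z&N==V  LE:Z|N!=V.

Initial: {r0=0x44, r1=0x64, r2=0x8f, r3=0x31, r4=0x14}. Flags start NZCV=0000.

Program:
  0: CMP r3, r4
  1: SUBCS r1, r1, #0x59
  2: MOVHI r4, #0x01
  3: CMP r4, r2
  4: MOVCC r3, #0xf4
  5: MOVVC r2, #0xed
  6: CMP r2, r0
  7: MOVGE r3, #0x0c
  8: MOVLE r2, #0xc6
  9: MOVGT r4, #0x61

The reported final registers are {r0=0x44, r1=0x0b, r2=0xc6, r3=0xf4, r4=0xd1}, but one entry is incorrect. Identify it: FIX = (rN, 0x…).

0: ✓ CMP  NZCV=0010
1: ✓ SUBCS  r1←0x0b
2: ✓ MOVHI  r4←0x01
3: ✓ CMP  NZCV=0000
4: ✓ MOVCC  r3←0xf4
5: ✓ MOVVC  r2←0xed
6: ✓ CMP  NZCV=1010
7: · MOVGE
8: ✓ MOVLE  r2←0xc6
9: · MOVGT

FIX = (r4, 0x01)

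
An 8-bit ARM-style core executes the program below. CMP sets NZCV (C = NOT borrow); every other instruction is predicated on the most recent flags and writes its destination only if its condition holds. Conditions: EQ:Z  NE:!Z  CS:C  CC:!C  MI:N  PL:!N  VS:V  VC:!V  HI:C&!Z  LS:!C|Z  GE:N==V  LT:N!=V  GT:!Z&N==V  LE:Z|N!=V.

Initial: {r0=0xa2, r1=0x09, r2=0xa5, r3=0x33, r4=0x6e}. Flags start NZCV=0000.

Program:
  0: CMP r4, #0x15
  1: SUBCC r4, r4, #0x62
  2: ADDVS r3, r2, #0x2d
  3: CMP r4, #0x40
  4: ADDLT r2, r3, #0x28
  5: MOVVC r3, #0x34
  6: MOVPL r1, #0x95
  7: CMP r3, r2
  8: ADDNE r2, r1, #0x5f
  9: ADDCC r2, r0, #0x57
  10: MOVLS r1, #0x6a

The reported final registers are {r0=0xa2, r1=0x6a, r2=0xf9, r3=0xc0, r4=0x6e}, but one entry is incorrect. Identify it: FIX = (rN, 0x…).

FIX = (r3, 0x34)

0: ✓ CMP  NZCV=0010
1: · SUBCC
2: · ADDVS
3: ✓ CMP  NZCV=0010
4: · ADDLT
5: ✓ MOVVC  r3←0x34
6: ✓ MOVPL  r1←0x95
7: ✓ CMP  NZCV=1001
8: ✓ ADDNE  r2←0xf4
9: ✓ ADDCC  r2←0xf9
10: ✓ MOVLS  r1←0x6a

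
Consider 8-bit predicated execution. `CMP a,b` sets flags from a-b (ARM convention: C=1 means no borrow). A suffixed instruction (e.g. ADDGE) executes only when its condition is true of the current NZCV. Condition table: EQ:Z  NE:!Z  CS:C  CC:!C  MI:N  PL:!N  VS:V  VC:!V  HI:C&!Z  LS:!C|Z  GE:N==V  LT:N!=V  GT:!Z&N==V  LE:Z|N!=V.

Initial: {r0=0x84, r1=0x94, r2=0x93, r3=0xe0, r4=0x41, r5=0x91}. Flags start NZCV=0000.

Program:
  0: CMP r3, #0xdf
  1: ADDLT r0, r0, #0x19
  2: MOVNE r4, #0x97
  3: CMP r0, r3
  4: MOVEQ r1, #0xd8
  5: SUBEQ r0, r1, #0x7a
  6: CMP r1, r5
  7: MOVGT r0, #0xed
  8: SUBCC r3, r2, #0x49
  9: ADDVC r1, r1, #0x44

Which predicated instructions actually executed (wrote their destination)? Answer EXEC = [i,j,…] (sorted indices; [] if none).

0: ✓ CMP  NZCV=0010
1: · ADDLT
2: ✓ MOVNE  r4←0x97
3: ✓ CMP  NZCV=1000
4: · MOVEQ
5: · SUBEQ
6: ✓ CMP  NZCV=0010
7: ✓ MOVGT  r0←0xed
8: · SUBCC
9: ✓ ADDVC  r1←0xd8

EXEC = [2,7,9]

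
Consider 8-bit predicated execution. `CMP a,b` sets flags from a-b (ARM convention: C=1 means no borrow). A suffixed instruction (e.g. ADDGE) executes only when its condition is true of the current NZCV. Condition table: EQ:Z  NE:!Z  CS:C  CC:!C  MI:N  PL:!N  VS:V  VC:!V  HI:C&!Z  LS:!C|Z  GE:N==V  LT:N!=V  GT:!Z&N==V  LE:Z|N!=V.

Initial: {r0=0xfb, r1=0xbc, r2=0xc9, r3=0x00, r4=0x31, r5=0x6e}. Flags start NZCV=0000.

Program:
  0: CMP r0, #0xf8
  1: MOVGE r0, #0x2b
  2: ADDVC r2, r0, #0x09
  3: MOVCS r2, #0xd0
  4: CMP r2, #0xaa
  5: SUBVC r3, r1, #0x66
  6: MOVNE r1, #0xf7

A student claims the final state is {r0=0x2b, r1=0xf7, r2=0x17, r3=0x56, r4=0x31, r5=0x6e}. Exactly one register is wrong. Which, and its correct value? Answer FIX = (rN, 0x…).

FIX = (r2, 0xd0)

0: ✓ CMP  NZCV=0010
1: ✓ MOVGE  r0←0x2b
2: ✓ ADDVC  r2←0x34
3: ✓ MOVCS  r2←0xd0
4: ✓ CMP  NZCV=0010
5: ✓ SUBVC  r3←0x56
6: ✓ MOVNE  r1←0xf7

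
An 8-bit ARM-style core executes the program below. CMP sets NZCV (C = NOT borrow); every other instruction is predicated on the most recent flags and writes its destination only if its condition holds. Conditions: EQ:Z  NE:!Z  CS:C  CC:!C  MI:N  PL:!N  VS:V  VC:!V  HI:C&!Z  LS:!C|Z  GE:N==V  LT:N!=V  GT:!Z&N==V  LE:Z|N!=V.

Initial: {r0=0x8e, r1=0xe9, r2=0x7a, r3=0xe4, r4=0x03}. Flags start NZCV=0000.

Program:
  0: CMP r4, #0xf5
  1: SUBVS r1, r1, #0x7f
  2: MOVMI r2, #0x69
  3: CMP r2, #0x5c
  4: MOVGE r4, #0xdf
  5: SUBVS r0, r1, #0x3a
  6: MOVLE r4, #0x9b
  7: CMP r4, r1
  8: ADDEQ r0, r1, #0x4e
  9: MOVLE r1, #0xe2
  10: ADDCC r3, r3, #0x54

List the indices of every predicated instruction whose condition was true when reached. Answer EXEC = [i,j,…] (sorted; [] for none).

[0] flags=0000 → (cmp)
[1] flags=0000 VS?F → skip
[2] flags=0000 MI?F → skip
[3] flags=0010 → (cmp)
[4] flags=0010 GE?T → r4=0xdf
[5] flags=0010 VS?F → skip
[6] flags=0010 LE?F → skip
[7] flags=1000 → (cmp)
[8] flags=1000 EQ?F → skip
[9] flags=1000 LE?T → r1=0xe2
[10] flags=1000 CC?T → r3=0x38

EXEC = [4,9,10]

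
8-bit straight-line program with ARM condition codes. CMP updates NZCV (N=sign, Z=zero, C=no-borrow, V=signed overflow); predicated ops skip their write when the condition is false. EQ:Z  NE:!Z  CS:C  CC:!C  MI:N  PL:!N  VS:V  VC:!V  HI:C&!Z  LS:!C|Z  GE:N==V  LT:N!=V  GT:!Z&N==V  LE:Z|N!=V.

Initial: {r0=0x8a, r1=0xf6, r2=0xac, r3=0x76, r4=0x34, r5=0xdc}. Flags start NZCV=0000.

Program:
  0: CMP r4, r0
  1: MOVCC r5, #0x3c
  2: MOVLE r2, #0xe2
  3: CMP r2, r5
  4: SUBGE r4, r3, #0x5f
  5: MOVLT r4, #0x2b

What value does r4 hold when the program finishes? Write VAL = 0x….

0: ✓ CMP  NZCV=1001
1: ✓ MOVCC  r5←0x3c
2: · MOVLE
3: ✓ CMP  NZCV=0011
4: · SUBGE
5: ✓ MOVLT  r4←0x2b

VAL = 0x2b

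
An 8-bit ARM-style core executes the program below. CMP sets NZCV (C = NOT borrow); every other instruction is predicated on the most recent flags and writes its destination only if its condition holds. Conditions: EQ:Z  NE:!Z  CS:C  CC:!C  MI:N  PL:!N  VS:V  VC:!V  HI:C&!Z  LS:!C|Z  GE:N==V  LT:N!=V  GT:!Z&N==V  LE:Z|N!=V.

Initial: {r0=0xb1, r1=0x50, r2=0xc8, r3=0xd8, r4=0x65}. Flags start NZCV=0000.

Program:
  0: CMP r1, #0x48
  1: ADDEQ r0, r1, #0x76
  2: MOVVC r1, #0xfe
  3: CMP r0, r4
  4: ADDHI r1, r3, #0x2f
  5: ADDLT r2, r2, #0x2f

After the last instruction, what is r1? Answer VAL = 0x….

VAL = 0x07

[0] flags=0010 → (cmp)
[1] flags=0010 EQ?F → skip
[2] flags=0010 VC?T → r1=0xfe
[3] flags=0011 → (cmp)
[4] flags=0011 HI?T → r1=0x07
[5] flags=0011 LT?T → r2=0xf7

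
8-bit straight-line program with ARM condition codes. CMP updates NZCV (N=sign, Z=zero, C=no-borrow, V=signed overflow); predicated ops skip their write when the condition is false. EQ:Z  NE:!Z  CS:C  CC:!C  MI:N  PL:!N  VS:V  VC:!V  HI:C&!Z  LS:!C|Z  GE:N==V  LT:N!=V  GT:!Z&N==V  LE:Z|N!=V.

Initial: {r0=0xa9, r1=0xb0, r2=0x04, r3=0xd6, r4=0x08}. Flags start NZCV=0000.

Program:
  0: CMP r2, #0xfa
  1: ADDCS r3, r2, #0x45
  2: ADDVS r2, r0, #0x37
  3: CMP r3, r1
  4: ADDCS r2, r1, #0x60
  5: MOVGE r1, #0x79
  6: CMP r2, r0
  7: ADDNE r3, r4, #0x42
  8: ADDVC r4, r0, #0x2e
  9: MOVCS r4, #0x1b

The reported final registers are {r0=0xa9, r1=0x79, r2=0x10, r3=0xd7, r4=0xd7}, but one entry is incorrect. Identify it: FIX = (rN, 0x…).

FIX = (r3, 0x4a)

0: ✓ CMP  NZCV=0000
1: · ADDCS
2: · ADDVS
3: ✓ CMP  NZCV=0010
4: ✓ ADDCS  r2←0x10
5: ✓ MOVGE  r1←0x79
6: ✓ CMP  NZCV=0000
7: ✓ ADDNE  r3←0x4a
8: ✓ ADDVC  r4←0xd7
9: · MOVCS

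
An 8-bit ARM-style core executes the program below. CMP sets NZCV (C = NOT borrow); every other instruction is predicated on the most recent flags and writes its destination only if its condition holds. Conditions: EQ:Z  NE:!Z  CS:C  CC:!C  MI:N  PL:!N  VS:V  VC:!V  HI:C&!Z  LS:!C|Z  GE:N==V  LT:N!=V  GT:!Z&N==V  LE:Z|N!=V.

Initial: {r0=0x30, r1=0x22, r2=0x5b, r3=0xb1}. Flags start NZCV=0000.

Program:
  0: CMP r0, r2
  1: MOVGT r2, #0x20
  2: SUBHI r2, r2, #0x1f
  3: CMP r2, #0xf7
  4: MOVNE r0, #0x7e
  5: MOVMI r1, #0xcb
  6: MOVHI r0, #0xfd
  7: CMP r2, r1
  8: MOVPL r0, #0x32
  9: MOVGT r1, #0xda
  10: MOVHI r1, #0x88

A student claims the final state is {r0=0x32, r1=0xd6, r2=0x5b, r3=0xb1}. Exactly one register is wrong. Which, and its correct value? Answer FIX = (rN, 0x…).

FIX = (r1, 0x88)

[0] flags=1000 → (cmp)
[1] flags=1000 GT?F → skip
[2] flags=1000 HI?F → skip
[3] flags=0000 → (cmp)
[4] flags=0000 NE?T → r0=0x7e
[5] flags=0000 MI?F → skip
[6] flags=0000 HI?F → skip
[7] flags=0010 → (cmp)
[8] flags=0010 PL?T → r0=0x32
[9] flags=0010 GT?T → r1=0xda
[10] flags=0010 HI?T → r1=0x88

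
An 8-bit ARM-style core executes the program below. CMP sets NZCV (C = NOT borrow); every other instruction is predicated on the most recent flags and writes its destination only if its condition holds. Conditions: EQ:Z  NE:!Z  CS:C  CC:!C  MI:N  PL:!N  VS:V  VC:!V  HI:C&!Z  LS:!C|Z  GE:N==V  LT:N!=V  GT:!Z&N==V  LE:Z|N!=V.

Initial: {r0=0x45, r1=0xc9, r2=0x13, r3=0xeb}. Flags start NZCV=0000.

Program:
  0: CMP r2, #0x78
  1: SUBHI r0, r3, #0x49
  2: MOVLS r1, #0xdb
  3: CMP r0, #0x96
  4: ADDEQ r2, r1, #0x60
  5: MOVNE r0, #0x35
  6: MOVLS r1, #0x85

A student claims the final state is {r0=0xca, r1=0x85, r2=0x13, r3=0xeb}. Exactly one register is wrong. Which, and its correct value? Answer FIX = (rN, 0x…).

[0] flags=1000 → (cmp)
[1] flags=1000 HI?F → skip
[2] flags=1000 LS?T → r1=0xdb
[3] flags=1001 → (cmp)
[4] flags=1001 EQ?F → skip
[5] flags=1001 NE?T → r0=0x35
[6] flags=1001 LS?T → r1=0x85

FIX = (r0, 0x35)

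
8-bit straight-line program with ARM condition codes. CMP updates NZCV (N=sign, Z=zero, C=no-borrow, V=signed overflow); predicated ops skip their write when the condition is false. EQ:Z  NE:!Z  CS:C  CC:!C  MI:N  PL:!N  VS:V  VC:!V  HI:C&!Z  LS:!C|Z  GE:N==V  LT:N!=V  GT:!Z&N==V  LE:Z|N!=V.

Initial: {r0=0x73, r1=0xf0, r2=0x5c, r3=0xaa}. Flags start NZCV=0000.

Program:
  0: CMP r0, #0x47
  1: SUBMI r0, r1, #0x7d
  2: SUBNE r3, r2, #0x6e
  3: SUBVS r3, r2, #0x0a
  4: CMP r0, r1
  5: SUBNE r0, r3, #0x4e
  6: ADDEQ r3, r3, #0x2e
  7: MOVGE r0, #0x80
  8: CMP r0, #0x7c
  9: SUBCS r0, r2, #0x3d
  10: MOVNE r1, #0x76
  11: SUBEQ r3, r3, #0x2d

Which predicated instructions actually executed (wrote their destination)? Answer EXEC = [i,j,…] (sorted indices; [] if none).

EXEC = [2,5,7,9,10]

0: ✓ CMP  NZCV=0010
1: · SUBMI
2: ✓ SUBNE  r3←0xee
3: · SUBVS
4: ✓ CMP  NZCV=1001
5: ✓ SUBNE  r0←0xa0
6: · ADDEQ
7: ✓ MOVGE  r0←0x80
8: ✓ CMP  NZCV=0011
9: ✓ SUBCS  r0←0x1f
10: ✓ MOVNE  r1←0x76
11: · SUBEQ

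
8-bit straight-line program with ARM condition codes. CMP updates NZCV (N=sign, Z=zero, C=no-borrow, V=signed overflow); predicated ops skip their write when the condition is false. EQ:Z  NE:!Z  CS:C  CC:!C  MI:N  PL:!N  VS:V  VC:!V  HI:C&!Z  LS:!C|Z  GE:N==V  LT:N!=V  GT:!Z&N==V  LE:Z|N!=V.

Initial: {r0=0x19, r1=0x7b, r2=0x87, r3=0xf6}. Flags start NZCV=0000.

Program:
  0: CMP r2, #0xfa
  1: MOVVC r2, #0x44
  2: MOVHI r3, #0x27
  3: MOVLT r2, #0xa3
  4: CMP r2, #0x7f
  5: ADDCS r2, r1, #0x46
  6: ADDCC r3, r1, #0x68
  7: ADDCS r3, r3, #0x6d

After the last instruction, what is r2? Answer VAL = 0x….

[0] flags=1000 → (cmp)
[1] flags=1000 VC?T → r2=0x44
[2] flags=1000 HI?F → skip
[3] flags=1000 LT?T → r2=0xa3
[4] flags=0011 → (cmp)
[5] flags=0011 CS?T → r2=0xc1
[6] flags=0011 CC?F → skip
[7] flags=0011 CS?T → r3=0x63

VAL = 0xc1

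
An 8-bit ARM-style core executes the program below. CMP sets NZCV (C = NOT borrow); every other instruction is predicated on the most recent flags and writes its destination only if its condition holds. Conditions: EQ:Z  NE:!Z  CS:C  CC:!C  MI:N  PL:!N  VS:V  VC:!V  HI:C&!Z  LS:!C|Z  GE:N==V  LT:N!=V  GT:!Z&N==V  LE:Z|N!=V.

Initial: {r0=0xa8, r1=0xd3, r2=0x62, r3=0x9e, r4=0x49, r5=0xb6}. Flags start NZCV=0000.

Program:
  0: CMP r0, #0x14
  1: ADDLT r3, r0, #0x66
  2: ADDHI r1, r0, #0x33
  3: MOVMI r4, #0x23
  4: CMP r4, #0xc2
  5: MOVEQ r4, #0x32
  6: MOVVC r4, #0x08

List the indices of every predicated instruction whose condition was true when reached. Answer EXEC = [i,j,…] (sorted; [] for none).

0: ✓ CMP  NZCV=1010
1: ✓ ADDLT  r3←0x0e
2: ✓ ADDHI  r1←0xdb
3: ✓ MOVMI  r4←0x23
4: ✓ CMP  NZCV=0000
5: · MOVEQ
6: ✓ MOVVC  r4←0x08

EXEC = [1,2,3,6]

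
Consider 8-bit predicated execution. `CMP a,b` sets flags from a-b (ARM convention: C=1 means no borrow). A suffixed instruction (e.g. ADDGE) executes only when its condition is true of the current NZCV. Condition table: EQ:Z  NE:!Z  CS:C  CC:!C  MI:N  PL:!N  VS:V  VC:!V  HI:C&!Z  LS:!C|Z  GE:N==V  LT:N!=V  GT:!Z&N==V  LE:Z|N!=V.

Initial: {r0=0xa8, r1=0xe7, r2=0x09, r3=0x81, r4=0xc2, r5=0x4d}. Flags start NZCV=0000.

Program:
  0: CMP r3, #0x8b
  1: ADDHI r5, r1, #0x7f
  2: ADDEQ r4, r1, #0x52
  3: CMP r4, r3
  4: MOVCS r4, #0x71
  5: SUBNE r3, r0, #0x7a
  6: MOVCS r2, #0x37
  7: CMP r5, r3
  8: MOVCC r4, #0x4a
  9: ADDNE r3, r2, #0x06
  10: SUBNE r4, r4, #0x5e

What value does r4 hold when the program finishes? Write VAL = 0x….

[0] flags=1000 → (cmp)
[1] flags=1000 HI?F → skip
[2] flags=1000 EQ?F → skip
[3] flags=0010 → (cmp)
[4] flags=0010 CS?T → r4=0x71
[5] flags=0010 NE?T → r3=0x2e
[6] flags=0010 CS?T → r2=0x37
[7] flags=0010 → (cmp)
[8] flags=0010 CC?F → skip
[9] flags=0010 NE?T → r3=0x3d
[10] flags=0010 NE?T → r4=0x13

VAL = 0x13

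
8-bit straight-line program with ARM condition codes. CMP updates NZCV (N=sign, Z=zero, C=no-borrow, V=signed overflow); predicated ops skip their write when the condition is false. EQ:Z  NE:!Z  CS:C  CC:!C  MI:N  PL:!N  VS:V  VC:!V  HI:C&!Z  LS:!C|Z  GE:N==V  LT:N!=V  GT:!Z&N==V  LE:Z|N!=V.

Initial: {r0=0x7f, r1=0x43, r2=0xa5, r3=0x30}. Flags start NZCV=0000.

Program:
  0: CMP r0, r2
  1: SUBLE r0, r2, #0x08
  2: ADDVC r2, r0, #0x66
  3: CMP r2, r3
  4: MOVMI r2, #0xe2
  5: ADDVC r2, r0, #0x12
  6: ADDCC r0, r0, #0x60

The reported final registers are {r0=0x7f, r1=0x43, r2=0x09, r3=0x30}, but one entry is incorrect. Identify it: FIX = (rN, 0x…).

FIX = (r2, 0xa5)

[0] flags=1001 → (cmp)
[1] flags=1001 LE?F → skip
[2] flags=1001 VC?F → skip
[3] flags=0011 → (cmp)
[4] flags=0011 MI?F → skip
[5] flags=0011 VC?F → skip
[6] flags=0011 CC?F → skip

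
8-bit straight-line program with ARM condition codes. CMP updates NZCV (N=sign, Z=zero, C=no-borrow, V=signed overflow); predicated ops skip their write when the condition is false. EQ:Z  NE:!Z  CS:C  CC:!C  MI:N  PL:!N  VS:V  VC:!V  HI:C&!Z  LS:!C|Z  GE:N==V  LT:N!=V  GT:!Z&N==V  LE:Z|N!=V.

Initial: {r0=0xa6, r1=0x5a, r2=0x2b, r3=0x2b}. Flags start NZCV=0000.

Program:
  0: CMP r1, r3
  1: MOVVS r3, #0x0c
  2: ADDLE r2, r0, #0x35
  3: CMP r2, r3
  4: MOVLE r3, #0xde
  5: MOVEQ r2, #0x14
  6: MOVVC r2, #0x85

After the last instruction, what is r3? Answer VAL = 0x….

VAL = 0xde

0: ✓ CMP  NZCV=0010
1: · MOVVS
2: · ADDLE
3: ✓ CMP  NZCV=0110
4: ✓ MOVLE  r3←0xde
5: ✓ MOVEQ  r2←0x14
6: ✓ MOVVC  r2←0x85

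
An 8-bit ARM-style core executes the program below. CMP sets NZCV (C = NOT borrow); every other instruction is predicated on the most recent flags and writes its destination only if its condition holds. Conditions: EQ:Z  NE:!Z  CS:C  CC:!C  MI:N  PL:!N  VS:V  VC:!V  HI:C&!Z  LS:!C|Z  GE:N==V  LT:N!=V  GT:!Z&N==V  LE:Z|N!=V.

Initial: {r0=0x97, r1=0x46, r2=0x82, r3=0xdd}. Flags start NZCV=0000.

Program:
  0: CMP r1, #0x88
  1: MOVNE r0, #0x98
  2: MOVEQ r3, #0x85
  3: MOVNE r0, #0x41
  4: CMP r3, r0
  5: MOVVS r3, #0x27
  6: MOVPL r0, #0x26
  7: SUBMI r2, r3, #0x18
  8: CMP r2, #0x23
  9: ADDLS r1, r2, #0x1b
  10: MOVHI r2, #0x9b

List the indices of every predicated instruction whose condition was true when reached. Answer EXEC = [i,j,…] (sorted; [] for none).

EXEC = [1,3,7,10]

[0] flags=1001 → (cmp)
[1] flags=1001 NE?T → r0=0x98
[2] flags=1001 EQ?F → skip
[3] flags=1001 NE?T → r0=0x41
[4] flags=1010 → (cmp)
[5] flags=1010 VS?F → skip
[6] flags=1010 PL?F → skip
[7] flags=1010 MI?T → r2=0xc5
[8] flags=1010 → (cmp)
[9] flags=1010 LS?F → skip
[10] flags=1010 HI?T → r2=0x9b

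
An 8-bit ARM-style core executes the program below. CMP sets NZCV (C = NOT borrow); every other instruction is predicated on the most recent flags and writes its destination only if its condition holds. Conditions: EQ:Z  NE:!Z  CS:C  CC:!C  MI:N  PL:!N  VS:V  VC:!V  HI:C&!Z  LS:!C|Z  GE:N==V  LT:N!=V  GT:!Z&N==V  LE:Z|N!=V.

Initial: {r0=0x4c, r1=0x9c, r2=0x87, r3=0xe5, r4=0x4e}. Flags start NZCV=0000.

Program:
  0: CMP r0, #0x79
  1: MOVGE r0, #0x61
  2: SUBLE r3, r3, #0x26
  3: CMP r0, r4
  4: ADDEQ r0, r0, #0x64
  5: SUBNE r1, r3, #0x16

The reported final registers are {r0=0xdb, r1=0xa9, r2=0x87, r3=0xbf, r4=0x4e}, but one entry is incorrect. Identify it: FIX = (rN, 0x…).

[0] flags=1000 → (cmp)
[1] flags=1000 GE?F → skip
[2] flags=1000 LE?T → r3=0xbf
[3] flags=1000 → (cmp)
[4] flags=1000 EQ?F → skip
[5] flags=1000 NE?T → r1=0xa9

FIX = (r0, 0x4c)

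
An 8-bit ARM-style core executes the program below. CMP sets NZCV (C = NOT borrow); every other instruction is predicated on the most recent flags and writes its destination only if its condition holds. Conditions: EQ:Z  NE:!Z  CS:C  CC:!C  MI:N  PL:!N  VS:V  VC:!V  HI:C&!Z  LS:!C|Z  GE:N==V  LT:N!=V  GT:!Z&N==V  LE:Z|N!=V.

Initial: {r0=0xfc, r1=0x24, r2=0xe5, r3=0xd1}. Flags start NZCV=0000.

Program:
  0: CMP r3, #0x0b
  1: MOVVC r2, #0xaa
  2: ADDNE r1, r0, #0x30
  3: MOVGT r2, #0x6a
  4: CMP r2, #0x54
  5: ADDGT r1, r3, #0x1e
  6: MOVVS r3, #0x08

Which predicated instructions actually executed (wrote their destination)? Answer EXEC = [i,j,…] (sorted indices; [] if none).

[0] flags=1010 → (cmp)
[1] flags=1010 VC?T → r2=0xaa
[2] flags=1010 NE?T → r1=0x2c
[3] flags=1010 GT?F → skip
[4] flags=0011 → (cmp)
[5] flags=0011 GT?F → skip
[6] flags=0011 VS?T → r3=0x08

EXEC = [1,2,6]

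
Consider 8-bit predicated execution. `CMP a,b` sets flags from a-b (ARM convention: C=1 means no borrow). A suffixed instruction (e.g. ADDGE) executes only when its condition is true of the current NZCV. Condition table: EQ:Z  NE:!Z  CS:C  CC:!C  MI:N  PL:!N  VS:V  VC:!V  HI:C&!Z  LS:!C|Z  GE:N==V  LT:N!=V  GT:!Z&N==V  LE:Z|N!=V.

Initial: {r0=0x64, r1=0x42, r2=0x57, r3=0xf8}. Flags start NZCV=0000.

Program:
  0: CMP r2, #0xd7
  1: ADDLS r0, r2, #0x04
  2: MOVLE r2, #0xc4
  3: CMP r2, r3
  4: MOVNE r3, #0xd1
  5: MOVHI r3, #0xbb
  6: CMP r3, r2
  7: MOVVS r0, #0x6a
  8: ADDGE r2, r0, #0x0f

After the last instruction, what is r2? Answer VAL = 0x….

[0] flags=1001 → (cmp)
[1] flags=1001 LS?T → r0=0x5b
[2] flags=1001 LE?F → skip
[3] flags=0000 → (cmp)
[4] flags=0000 NE?T → r3=0xd1
[5] flags=0000 HI?F → skip
[6] flags=0011 → (cmp)
[7] flags=0011 VS?T → r0=0x6a
[8] flags=0011 GE?F → skip

VAL = 0x57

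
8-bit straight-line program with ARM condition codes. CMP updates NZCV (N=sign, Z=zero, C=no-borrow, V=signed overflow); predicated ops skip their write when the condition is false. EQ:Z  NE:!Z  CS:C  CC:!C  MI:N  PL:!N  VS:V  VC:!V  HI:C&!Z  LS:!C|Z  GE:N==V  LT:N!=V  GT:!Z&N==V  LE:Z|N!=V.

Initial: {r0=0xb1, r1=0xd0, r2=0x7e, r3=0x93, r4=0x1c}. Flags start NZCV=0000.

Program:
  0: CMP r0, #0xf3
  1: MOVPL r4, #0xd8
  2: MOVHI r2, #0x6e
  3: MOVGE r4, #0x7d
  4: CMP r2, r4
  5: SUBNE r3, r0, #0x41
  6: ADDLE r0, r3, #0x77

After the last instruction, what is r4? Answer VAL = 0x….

[0] flags=1000 → (cmp)
[1] flags=1000 PL?F → skip
[2] flags=1000 HI?F → skip
[3] flags=1000 GE?F → skip
[4] flags=0010 → (cmp)
[5] flags=0010 NE?T → r3=0x70
[6] flags=0010 LE?F → skip

VAL = 0x1c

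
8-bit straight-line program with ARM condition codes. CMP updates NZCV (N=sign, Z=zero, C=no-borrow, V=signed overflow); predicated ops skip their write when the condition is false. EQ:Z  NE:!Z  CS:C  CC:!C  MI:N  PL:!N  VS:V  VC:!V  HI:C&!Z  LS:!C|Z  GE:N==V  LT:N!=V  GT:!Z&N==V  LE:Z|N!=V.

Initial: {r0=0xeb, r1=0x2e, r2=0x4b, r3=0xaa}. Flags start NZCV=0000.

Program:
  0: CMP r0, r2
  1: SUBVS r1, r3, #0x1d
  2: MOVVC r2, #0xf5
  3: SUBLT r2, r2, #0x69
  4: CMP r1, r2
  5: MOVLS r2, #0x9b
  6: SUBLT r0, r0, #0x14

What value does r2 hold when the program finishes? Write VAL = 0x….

VAL = 0x9b

0: ✓ CMP  NZCV=1010
1: · SUBVS
2: ✓ MOVVC  r2←0xf5
3: ✓ SUBLT  r2←0x8c
4: ✓ CMP  NZCV=1001
5: ✓ MOVLS  r2←0x9b
6: · SUBLT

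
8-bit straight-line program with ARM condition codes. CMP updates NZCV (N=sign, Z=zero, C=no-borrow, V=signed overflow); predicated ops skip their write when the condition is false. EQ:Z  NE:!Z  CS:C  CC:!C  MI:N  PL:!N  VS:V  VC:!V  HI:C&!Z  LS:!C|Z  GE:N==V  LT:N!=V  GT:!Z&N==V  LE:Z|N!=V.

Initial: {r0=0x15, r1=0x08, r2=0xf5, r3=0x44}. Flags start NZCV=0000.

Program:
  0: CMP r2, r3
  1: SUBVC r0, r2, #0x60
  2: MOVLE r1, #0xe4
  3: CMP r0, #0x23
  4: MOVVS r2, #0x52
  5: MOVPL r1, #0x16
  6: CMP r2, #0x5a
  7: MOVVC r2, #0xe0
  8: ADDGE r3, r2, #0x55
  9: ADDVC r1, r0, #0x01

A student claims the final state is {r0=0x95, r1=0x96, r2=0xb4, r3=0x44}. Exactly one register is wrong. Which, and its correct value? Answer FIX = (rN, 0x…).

FIX = (r2, 0xe0)

0: ✓ CMP  NZCV=1010
1: ✓ SUBVC  r0←0x95
2: ✓ MOVLE  r1←0xe4
3: ✓ CMP  NZCV=0011
4: ✓ MOVVS  r2←0x52
5: ✓ MOVPL  r1←0x16
6: ✓ CMP  NZCV=1000
7: ✓ MOVVC  r2←0xe0
8: · ADDGE
9: ✓ ADDVC  r1←0x96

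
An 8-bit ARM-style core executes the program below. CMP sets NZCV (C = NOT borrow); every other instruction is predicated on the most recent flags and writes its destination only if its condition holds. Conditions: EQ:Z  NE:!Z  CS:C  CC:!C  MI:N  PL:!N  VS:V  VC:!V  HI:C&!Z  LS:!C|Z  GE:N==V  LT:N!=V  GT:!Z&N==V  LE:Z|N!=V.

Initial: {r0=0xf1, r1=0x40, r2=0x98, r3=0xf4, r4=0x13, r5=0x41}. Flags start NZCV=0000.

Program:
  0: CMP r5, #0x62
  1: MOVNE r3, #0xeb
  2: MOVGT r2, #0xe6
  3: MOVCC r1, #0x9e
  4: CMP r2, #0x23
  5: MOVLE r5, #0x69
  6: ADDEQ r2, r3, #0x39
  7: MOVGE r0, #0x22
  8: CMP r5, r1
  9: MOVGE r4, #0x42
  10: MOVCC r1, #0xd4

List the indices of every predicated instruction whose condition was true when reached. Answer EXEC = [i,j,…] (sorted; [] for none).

EXEC = [1,3,5,9,10]

0: ✓ CMP  NZCV=1000
1: ✓ MOVNE  r3←0xeb
2: · MOVGT
3: ✓ MOVCC  r1←0x9e
4: ✓ CMP  NZCV=0011
5: ✓ MOVLE  r5←0x69
6: · ADDEQ
7: · MOVGE
8: ✓ CMP  NZCV=1001
9: ✓ MOVGE  r4←0x42
10: ✓ MOVCC  r1←0xd4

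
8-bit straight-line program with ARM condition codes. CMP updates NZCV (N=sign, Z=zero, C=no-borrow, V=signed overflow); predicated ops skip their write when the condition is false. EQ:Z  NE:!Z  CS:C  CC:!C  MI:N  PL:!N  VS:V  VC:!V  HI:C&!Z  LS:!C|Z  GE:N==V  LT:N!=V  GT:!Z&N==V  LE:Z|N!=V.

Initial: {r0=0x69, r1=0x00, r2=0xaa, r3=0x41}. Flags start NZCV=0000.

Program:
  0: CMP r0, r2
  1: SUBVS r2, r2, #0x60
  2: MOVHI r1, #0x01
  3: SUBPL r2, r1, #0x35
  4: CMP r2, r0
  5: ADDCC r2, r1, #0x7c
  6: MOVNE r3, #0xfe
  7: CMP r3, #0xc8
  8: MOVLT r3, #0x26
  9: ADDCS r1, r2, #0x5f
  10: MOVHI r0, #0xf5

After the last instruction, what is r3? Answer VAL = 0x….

VAL = 0xfe

0: ✓ CMP  NZCV=1001
1: ✓ SUBVS  r2←0x4a
2: · MOVHI
3: · SUBPL
4: ✓ CMP  NZCV=1000
5: ✓ ADDCC  r2←0x7c
6: ✓ MOVNE  r3←0xfe
7: ✓ CMP  NZCV=0010
8: · MOVLT
9: ✓ ADDCS  r1←0xdb
10: ✓ MOVHI  r0←0xf5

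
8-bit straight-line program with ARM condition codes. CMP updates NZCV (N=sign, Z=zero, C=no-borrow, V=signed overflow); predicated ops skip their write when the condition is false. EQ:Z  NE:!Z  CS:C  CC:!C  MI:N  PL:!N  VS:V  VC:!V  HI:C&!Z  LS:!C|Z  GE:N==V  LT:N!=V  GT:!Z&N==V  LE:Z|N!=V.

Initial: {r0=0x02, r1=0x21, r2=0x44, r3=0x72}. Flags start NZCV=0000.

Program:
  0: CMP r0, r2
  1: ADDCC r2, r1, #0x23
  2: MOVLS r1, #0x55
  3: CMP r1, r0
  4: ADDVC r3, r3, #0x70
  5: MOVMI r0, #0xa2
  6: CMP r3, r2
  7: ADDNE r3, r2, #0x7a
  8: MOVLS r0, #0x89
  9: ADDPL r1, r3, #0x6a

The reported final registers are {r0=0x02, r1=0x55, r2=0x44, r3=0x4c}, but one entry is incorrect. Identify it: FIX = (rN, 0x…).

0: ✓ CMP  NZCV=1000
1: ✓ ADDCC  r2←0x44
2: ✓ MOVLS  r1←0x55
3: ✓ CMP  NZCV=0010
4: ✓ ADDVC  r3←0xe2
5: · MOVMI
6: ✓ CMP  NZCV=1010
7: ✓ ADDNE  r3←0xbe
8: · MOVLS
9: · ADDPL

FIX = (r3, 0xbe)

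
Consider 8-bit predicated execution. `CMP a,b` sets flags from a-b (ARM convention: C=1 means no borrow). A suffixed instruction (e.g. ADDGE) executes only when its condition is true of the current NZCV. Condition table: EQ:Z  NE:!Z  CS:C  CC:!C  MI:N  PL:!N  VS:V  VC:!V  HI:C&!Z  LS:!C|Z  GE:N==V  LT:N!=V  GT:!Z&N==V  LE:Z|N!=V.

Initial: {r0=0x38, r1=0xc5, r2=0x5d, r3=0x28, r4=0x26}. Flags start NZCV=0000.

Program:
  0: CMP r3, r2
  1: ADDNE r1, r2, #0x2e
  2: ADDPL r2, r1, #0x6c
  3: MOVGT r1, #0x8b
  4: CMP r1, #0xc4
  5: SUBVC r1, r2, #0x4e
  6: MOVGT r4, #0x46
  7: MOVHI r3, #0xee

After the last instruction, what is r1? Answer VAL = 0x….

[0] flags=1000 → (cmp)
[1] flags=1000 NE?T → r1=0x8b
[2] flags=1000 PL?F → skip
[3] flags=1000 GT?F → skip
[4] flags=1000 → (cmp)
[5] flags=1000 VC?T → r1=0x0f
[6] flags=1000 GT?F → skip
[7] flags=1000 HI?F → skip

VAL = 0x0f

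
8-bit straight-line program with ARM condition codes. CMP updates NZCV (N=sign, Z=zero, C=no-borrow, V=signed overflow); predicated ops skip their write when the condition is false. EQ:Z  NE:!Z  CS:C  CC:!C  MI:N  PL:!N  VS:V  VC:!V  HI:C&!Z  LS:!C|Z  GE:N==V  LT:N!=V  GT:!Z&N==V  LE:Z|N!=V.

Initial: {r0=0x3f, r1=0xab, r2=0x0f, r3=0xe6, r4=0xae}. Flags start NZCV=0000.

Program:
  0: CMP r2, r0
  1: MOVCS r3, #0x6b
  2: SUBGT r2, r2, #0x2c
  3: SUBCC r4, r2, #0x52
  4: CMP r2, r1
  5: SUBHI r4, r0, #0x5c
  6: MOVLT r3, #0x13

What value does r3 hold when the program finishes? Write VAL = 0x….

0: ✓ CMP  NZCV=1000
1: · MOVCS
2: · SUBGT
3: ✓ SUBCC  r4←0xbd
4: ✓ CMP  NZCV=0000
5: · SUBHI
6: · MOVLT

VAL = 0xe6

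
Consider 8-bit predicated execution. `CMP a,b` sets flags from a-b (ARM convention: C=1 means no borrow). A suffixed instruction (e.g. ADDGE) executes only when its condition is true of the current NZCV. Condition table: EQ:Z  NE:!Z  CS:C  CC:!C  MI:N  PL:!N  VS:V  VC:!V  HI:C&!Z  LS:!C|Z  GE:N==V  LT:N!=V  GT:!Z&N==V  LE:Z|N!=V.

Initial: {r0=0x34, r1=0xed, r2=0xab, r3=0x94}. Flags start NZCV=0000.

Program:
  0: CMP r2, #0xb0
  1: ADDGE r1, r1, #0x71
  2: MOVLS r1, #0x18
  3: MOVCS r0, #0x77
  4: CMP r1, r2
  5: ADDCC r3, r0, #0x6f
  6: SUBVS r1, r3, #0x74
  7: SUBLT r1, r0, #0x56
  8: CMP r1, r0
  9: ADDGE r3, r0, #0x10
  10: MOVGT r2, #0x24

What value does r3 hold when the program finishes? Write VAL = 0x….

VAL = 0xa3

[0] flags=1000 → (cmp)
[1] flags=1000 GE?F → skip
[2] flags=1000 LS?T → r1=0x18
[3] flags=1000 CS?F → skip
[4] flags=0000 → (cmp)
[5] flags=0000 CC?T → r3=0xa3
[6] flags=0000 VS?F → skip
[7] flags=0000 LT?F → skip
[8] flags=1000 → (cmp)
[9] flags=1000 GE?F → skip
[10] flags=1000 GT?F → skip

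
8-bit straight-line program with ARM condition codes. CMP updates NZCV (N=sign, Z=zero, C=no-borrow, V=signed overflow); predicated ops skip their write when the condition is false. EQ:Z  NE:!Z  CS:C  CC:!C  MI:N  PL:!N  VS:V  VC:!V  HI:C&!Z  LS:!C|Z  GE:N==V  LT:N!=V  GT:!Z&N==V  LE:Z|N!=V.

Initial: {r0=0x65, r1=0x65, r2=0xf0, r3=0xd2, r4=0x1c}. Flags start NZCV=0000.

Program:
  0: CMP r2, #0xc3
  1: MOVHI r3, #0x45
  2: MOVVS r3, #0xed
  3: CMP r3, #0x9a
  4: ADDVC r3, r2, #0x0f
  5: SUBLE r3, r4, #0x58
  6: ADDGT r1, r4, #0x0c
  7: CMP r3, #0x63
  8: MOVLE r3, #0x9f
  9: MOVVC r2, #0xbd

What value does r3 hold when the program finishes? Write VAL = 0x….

VAL = 0x9f

[0] flags=0010 → (cmp)
[1] flags=0010 HI?T → r3=0x45
[2] flags=0010 VS?F → skip
[3] flags=1001 → (cmp)
[4] flags=1001 VC?F → skip
[5] flags=1001 LE?F → skip
[6] flags=1001 GT?T → r1=0x28
[7] flags=1000 → (cmp)
[8] flags=1000 LE?T → r3=0x9f
[9] flags=1000 VC?T → r2=0xbd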